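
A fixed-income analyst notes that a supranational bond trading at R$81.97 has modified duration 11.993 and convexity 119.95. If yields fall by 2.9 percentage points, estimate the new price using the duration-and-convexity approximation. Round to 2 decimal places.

R$114.61

Duration effect: -D_mod·Δy = -11.993 × (-0.029) = +0.347797
Convexity effect: ½·C·(Δy)² = 0.5 × 119.95 × (-0.029)² = +0.050438975
ΔP/P ≈ +0.347797 + 0.050438975 = +0.398235975
New price ≈ 81.97 × (1 + 0.398235975) = 114.61340287075.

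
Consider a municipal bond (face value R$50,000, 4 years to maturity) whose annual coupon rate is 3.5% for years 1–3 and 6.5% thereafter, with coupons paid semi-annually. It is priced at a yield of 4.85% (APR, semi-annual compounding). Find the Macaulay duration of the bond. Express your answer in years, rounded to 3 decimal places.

Periodic yield y = 0.02425. Discount each cash flow and weight by its period:
  t   CF        PV=CF/(1+0.02425)^t    t·PV
  1       875.00       854.2836       854.2836
  2       875.00       834.0577     1,668.1154
  3       875.00       814.3107     2,442.9321
  4       875.00       795.0312     3,180.1247
  5       875.00       776.2081     3,881.0407
  6       875.00       757.8307     4,546.9844
  7     1,625.00     1,374.0785     9,618.5498
  8    51,625.00    42,619.8860   340,959.0880
  Σ                 48,825.6866   367,151.1187
Price P = Σ PV = 48,825.6866.
Macaulay duration = Σ(t·PV) / P = 367,151.1187 / 48,825.6866 = 7.51963 half-year periods.
In years: 7.51963 / 2 = 3.75982 years.

3.760 years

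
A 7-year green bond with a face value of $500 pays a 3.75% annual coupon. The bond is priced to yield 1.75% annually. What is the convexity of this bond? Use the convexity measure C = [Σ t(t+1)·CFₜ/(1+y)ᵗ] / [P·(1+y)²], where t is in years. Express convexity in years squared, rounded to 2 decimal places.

With y = 0.0175:
  t   CF        PV=CF/(1+0.0175)^t    t·PV        t(t+1)·PV
  1        18.75        18.4275        18.4275          36.8550
  2        18.75        18.1106        36.2212         108.6635
  3        18.75        17.7991        53.3973         213.5892
  4        18.75        17.4930        69.9719         349.8594
  5        18.75        17.1921        85.9606         515.7633
  6        18.75        16.8964       101.3785         709.6498
  7       518.75       459.4277     3,215.9940      25,727.9517
  Σ                    565.3464     3,581.3509      27,662.3319
P = 565.3464.
Convexity = Σ t(t+1)·PV / [P·(1+y)²] = 27,662.3319 / (565.3464 × 1.035306) = 47.26126.

47.26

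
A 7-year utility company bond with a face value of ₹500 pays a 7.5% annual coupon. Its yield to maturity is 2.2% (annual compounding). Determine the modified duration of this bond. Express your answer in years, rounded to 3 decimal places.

5.764 years

Periodic yield y = 0.022. First find Macaulay duration:
  t   CF        PV=CF/(1+0.022)^t    t·PV
  1        37.50        36.6928        36.6928
  2        37.50        35.9029        71.8058
  3        37.50        35.1300       105.3901
  4        37.50        34.3738       137.4952
  5        37.50        33.6339       168.1693
  6        37.50        32.9098       197.4591
  7       537.50       461.5537     3,230.8756
  Σ                    670.1969     3,947.8879
P = 670.1969; Macaulay duration = 3,947.8879 / 670.1969 = 5.89064 years.
Modified duration = D_Mac / (1 + y) = 5.89064 / 1.022 = 5.76383 years.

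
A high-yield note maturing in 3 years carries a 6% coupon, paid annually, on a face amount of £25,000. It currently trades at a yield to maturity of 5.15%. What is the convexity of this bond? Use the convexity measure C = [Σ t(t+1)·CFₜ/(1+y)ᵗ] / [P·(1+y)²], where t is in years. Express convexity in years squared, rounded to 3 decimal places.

10.061

With y = 0.0515:
  t   CF        PV=CF/(1+0.0515)^t    t·PV        t(t+1)·PV
  1     1,500.00     1,426.5335     1,426.5335       2,853.0670
  2     1,500.00     1,356.6653     2,713.3305       8,139.9916
  3    26,500.00    22,793.8687    68,381.6062     273,526.4248
  Σ                 25,577.0675    72,521.4702     284,519.4834
P = 25,577.0675.
Convexity = Σ t(t+1)·PV / [P·(1+y)²] = 284,519.4834 / (25,577.0675 × 1.105652) = 10.06104.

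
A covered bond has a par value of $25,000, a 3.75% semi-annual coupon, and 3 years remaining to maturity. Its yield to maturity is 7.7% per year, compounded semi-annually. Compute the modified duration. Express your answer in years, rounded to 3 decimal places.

Periodic yield y = 0.0385. First find Macaulay duration:
  t   CF        PV=CF/(1+0.0385)^t    t·PV
  1       468.75       451.3722       451.3722
  2       468.75       434.6386       869.2772
  3       468.75       418.5254     1,255.5761
  4       468.75       403.0095     1,612.0380
  5       468.75       388.0688     1,940.3442
  6    25,468.75    20,303.3932   121,820.3592
  Σ                 22,399.0076   127,948.9668
P = 22,399.0076; Macaulay duration = 127,948.9668 / 22,399.0076 = 5.71226 half-year periods = 2.85613 years.
Modified duration = D_Mac / (1 + y) = 2.85613 / 1.0385 = 2.75025 years.

2.750 years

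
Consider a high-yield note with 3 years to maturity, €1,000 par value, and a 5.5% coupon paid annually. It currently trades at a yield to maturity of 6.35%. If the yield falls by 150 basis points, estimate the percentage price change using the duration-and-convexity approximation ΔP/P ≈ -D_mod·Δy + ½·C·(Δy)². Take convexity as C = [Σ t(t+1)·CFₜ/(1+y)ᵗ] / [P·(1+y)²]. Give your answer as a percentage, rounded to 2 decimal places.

+4.12%

With y = 0.0635:
  t   CF        PV=CF/(1+0.0635)^t    t·PV        t(t+1)·PV
  1        55.00        51.7160        51.7160         103.4321
  2        55.00        48.6281        97.2563         291.7689
  3     1,055.00       877.0816     2,631.2447      10,524.9786
  Σ                    977.4257     2,780.2170      10,920.1796
P = 977.4257; D_Mac = 2.84443 yrs; D_mod = 2.67459 yrs; C = 9.87805.
Duration effect: -2.67459 × (-0.015) = +0.040119
Convexity effect: 0.5 × 9.87805 × (-0.015)² = +0.0011113
ΔP/P ≈ +0.040119 + 0.0011113 = +0.041230 = +4.1230%.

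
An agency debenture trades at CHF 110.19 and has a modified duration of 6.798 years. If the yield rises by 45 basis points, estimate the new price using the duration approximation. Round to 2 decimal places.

CHF 106.82

Duration approximation: ΔP/P ≈ -D_mod · Δy = -6.798 × (+0.0045) = -0.030591.
New price ≈ 110.19 × (1 - 0.030591) = 106.81917771.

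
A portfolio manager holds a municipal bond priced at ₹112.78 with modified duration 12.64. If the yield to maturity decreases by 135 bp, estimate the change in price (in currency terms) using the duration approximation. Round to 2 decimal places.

+₹19.24

Duration approximation: ΔP/P ≈ -D_mod · Δy = -12.64 × (-0.0135) = +0.170640.
ΔP ≈ 112.78 × (+0.170640) = +19.2447792.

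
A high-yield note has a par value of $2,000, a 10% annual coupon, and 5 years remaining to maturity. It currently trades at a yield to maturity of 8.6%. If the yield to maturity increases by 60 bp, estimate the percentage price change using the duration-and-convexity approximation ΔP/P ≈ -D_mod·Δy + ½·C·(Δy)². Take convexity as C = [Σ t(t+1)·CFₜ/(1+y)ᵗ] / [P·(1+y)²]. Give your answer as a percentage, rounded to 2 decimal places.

With y = 0.086:
  t   CF        PV=CF/(1+0.086)^t    t·PV        t(t+1)·PV
  1       200.00       184.1621       184.1621         368.3241
  2       200.00       169.5783       339.1567       1,017.4700
  3       200.00       156.1495       468.4484       1,873.7937
  4       200.00       143.7840       575.1362       2,875.6809
  5     2,200.00     1,456.3761     7,281.8807      43,691.2841
  Σ                  2,110.0500     8,848.7840      49,826.5528
P = 2,110.0500; D_Mac = 4.19364 yrs; D_mod = 3.86154 yrs; C = 20.02205.
Duration effect: -3.86154 × (+0.006) = -0.023169
Convexity effect: 0.5 × 20.02205 × (0.006)² = +0.0003604
ΔP/P ≈ -0.023169 + 0.0003604 = -0.022809 = -2.2809%.

-2.28%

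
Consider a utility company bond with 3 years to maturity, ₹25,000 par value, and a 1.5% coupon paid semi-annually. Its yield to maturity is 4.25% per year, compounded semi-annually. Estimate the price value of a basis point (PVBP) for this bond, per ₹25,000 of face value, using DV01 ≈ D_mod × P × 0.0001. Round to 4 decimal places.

Periodic yield y = 0.02125.
  t   CF        PV=CF/(1+0.02125)^t    t·PV
  1       187.50       183.5985       183.5985
  2       187.50       179.7782       359.5565
  3       187.50       176.0374       528.1123
  4       187.50       172.3745       689.4980
  5       187.50       168.7878       843.9388
  6    25,187.50    22,202.0280   133,212.1681
  Σ                 23,082.6045   135,816.8721
P = 23,082.6045; D_Mac = 5.88395 half-year periods = 2.94197 yrs; D_mod = 2.88076 yrs.
DV01 ≈ 2.88076 × 23,082.6045 × 0.0001 = 6.649541.

₹6.6495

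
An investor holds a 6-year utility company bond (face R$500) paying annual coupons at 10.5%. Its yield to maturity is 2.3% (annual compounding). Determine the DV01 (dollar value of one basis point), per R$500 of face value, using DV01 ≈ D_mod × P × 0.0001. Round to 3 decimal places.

R$0.354

Periodic yield y = 0.023.
  t   CF        PV=CF/(1+0.023)^t    t·PV
  1        52.50        51.3196        51.3196
  2        52.50        50.1658       100.3317
  3        52.50        49.0380       147.1139
  4        52.50        47.9354       191.7418
  5        52.50        46.8577       234.2886
  6       552.50       482.0349     2,892.2094
  Σ                    727.3515     3,617.0050
P = 727.3515; D_Mac = 4.97284 yrs; D_mod = 4.86104 yrs.
DV01 ≈ 4.86104 × 727.3515 × 0.0001 = 0.353568.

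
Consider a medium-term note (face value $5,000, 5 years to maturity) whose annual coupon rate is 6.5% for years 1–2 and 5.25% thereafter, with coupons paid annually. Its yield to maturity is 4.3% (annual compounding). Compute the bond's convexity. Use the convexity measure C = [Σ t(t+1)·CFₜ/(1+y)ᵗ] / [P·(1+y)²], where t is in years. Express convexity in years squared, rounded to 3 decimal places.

23.733

With y = 0.043:
  t   CF        PV=CF/(1+0.043)^t    t·PV        t(t+1)·PV
  1       325.00       311.6012       311.6012         623.2023
  2       325.00       298.7547       597.5094       1,792.5282
  3       262.50       231.3537       694.0610       2,776.2440
  4       262.50       221.8156       887.2624       4,436.3119
  5     5,262.50     4,263.5422    21,317.7110     127,906.2662
  Σ                  5,327.0673    23,808.1450     137,534.5526
P = 5,327.0673.
Convexity = Σ t(t+1)·PV / [P·(1+y)²] = 137,534.5526 / (5,327.0673 × 1.087849) = 23.73313.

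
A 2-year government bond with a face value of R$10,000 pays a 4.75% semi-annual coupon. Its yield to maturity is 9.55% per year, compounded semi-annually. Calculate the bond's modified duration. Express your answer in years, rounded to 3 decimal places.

Periodic yield y = 0.04775. First find Macaulay duration:
  t   CF        PV=CF/(1+0.04775)^t    t·PV
  1       237.50       226.6762       226.6762
  2       237.50       216.3457       432.6914
  3       237.50       206.4860       619.4580
  4    10,237.50     8,494.9971    33,979.9885
  Σ                  9,144.5050    35,258.8142
P = 9,144.5050; Macaulay duration = 35,258.8142 / 9,144.5050 = 3.85574 half-year periods = 1.92787 years.
Modified duration = D_Mac / (1 + y) = 1.92787 / 1.04775 = 1.84001 years.

1.840 years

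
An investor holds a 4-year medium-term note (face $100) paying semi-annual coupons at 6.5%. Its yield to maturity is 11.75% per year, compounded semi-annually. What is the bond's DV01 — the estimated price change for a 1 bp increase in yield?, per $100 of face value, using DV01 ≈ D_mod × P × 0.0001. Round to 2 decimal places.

$0.03

Periodic yield y = 0.05875.
  t   CF        PV=CF/(1+0.05875)^t    t·PV
  1         3.25         3.0697         3.0697
  2         3.25         2.8993         5.7986
  3         3.25         2.7384         8.2153
  4         3.25         2.5865        10.3459
  5         3.25         2.4430        12.2148
  6         3.25         2.3074        13.8444
  7         3.25         2.1794        15.2555
  8       103.25        65.3947       523.1577
  Σ                     83.6183       591.9020
P = 83.6183; D_Mac = 7.07861 half-year periods = 3.53931 yrs; D_mod = 3.34291 yrs.
DV01 ≈ 3.34291 × 83.6183 × 0.0001 = 0.027953.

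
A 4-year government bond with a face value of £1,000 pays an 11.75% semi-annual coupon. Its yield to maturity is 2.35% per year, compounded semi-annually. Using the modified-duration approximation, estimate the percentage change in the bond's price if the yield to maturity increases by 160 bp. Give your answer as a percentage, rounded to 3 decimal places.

-5.400%

Periodic yield y = 0.01175. Modified duration first:
  t   CF        PV=CF/(1+0.01175)^t    t·PV
  1        58.75        58.0677        58.0677
  2        58.75        57.3933       114.7867
  3        58.75        56.7268       170.1804
  4        58.75        56.0680       224.2720
  5        58.75        55.4168       277.0842
  6        58.75        54.7733       328.6396
  7        58.75        54.1371       378.9600
  8     1,058.75       964.2901     7,714.3210
  Σ                  1,356.8732     9,266.3116
P = 1,356.8732; D_Mac = 6.82917 half-year periods = 3.41458 yrs; D_mod = 3.41458/(1+0.01175) = 3.37493 yrs.
ΔP/P ≈ -D_mod · Δy = -3.37493 × (+0.016) = -0.053999 = -5.3999%.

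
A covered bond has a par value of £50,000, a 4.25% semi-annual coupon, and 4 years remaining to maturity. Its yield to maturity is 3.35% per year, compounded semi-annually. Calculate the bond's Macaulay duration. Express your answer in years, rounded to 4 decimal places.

Periodic yield y = 0.01675. Discount each cash flow and weight by its period:
  t   CF        PV=CF/(1+0.01675)^t    t·PV
  1     1,062.50     1,044.9963     1,044.9963
  2     1,062.50     1,027.7810     2,055.5620
  3     1,062.50     1,010.8493     3,032.5478
  4     1,062.50       994.1965     3,976.7859
  5     1,062.50       977.8180     4,889.0901
  6     1,062.50       961.7094     5,770.2563
  7     1,062.50       945.8661     6,621.0629
  8    51,062.50    44,708.3483   357,666.7861
  Σ                 51,671.5648   385,057.0872
Price P = Σ PV = 51,671.5648.
Macaulay duration = Σ(t·PV) / P = 385,057.0872 / 51,671.5648 = 7.45201 half-year periods.
In years: 7.45201 / 2 = 3.72601 years.

3.7260 years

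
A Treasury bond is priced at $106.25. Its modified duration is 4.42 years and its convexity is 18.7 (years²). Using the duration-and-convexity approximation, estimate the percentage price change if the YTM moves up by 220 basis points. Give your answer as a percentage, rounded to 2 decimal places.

Duration effect: -D_mod·Δy = -4.42 × (+0.022) = -0.097240
Convexity effect: ½·C·(Δy)² = 0.5 × 18.7 × (0.022)² = +0.0045254
ΔP/P ≈ -0.097240 + 0.0045254 = -0.0927146
= -9.27146%.

-9.27%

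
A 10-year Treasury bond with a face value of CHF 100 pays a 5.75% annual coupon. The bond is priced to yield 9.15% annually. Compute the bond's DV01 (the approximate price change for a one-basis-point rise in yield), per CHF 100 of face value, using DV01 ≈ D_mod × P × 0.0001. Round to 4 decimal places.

CHF 0.0542

Periodic yield y = 0.0915.
  t   CF        PV=CF/(1+0.0915)^t    t·PV
  1         5.75         5.2680         5.2680
  2         5.75         4.8264         9.6527
  3         5.75         4.4218        13.2653
  4         5.75         4.0511        16.2044
  5         5.75         3.7115        18.5575
  6         5.75         3.4004        20.4022
  7         5.75         3.1153        21.8072
  8         5.75         2.8542        22.8333
  9         5.75         2.6149        23.5341
  10      105.75        44.0598       440.5985
  Σ                     78.3233       592.1231
P = 78.3233; D_Mac = 7.55999 yrs; D_mod = 6.92624 yrs.
DV01 ≈ 6.92624 × 78.3233 × 0.0001 = 0.054249.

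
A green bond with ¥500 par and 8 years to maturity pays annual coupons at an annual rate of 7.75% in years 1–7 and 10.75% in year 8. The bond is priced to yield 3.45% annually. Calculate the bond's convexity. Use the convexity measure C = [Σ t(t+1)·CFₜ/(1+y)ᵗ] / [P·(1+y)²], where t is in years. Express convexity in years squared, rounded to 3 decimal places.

With y = 0.0345:
  t   CF        PV=CF/(1+0.0345)^t    t·PV        t(t+1)·PV
  1        38.75        37.4577        37.4577          74.9154
  2        38.75        36.2085        72.4170         217.2511
  3        38.75        35.0010       105.0029         420.0118
  4        38.75        33.8337       135.3349         676.6744
  5        38.75        32.7054       163.5269         981.1615
  6        38.75        31.6147       189.6881       1,327.8164
  7        38.75        30.5603       213.9224       1,711.3793
  8       553.75       422.1529     3,377.2232      30,395.0090
  Σ                    659.5342     4,294.5732      35,804.2187
P = 659.5342.
Convexity = Σ t(t+1)·PV / [P·(1+y)²] = 35,804.2187 / (659.5342 × 1.070190) = 50.72661.

50.727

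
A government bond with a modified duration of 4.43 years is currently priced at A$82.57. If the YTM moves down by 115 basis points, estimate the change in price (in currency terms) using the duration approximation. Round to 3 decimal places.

Duration approximation: ΔP/P ≈ -D_mod · Δy = -4.43 × (-0.0115) = +0.050945.
ΔP ≈ 82.57 × (+0.050945) = +4.20652865.

+A$4.207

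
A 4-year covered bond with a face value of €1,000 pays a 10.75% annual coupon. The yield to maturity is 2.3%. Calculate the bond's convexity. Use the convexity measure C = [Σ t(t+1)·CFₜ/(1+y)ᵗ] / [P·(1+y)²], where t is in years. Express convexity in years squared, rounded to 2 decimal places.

16.12

With y = 0.023:
  t   CF        PV=CF/(1+0.023)^t    t·PV        t(t+1)·PV
  1       107.50       105.0831       105.0831         210.1662
  2       107.50       102.7205       205.4410         616.3231
  3       107.50       100.4111       301.2332       1,204.9328
  4     1,107.50     1,011.2096     4,044.8385      20,224.1927
  Σ                  1,319.4243     4,656.5959      22,255.6148
P = 1,319.4243.
Convexity = Σ t(t+1)·PV / [P·(1+y)²] = 22,255.6148 / (1,319.4243 × 1.046529) = 16.11773.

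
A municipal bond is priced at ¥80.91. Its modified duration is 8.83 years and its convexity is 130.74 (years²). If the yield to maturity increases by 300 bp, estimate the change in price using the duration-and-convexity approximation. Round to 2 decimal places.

-¥16.67

Duration effect: -D_mod·Δy = -8.83 × (+0.03) = -0.264900
Convexity effect: ½·C·(Δy)² = 0.5 × 130.74 × (0.03)² = +0.0588330
ΔP/P ≈ -0.264900 + 0.0588330 = -0.206067
ΔP ≈ 80.91 × (-0.206067) = -16.67288097.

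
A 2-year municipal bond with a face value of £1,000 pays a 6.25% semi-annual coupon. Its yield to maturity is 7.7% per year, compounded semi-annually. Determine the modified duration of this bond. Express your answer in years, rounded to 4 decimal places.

Periodic yield y = 0.0385. First find Macaulay duration:
  t   CF        PV=CF/(1+0.0385)^t    t·PV
  1        31.25        30.0915        30.0915
  2        31.25        28.9759        57.9518
  3        31.25        27.9017        83.7051
  4     1,031.25       886.6209     3,546.4835
  Σ                    973.5900     3,718.2319
P = 973.5900; Macaulay duration = 3,718.2319 / 973.5900 = 3.81909 half-year periods = 1.90955 years.
Modified duration = D_Mac / (1 + y) = 1.90955 / 1.0385 = 1.83876 years.

1.8388 years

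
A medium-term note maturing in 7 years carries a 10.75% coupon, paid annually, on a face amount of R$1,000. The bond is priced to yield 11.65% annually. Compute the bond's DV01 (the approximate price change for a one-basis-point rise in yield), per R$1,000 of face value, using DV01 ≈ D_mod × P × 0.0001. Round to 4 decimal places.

R$0.4482

Periodic yield y = 0.1165.
  t   CF        PV=CF/(1+0.1165)^t    t·PV
  1       107.50        96.2830        96.2830
  2       107.50        86.2365       172.4730
  3       107.50        77.2382       231.7147
  4       107.50        69.1789       276.7155
  5       107.50        61.9605       309.8024
  6       107.50        55.4953       332.9717
  7     1,107.50       512.0739     3,584.5173
  Σ                    958.4663     5,004.4777
P = 958.4663; D_Mac = 5.22134 yrs; D_mod = 4.67652 yrs.
DV01 ≈ 4.67652 × 958.4663 × 0.0001 = 0.448229.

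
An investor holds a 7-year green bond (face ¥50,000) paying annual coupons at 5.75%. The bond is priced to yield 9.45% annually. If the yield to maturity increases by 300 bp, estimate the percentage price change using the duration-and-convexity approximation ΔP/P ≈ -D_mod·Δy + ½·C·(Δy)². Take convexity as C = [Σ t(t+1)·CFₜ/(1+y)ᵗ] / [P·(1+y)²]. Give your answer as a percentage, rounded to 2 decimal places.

-14.33%

With y = 0.0945:
  t   CF        PV=CF/(1+0.0945)^t    t·PV        t(t+1)·PV
  1     2,875.00     2,626.7702     2,626.7702       5,253.5404
  2     2,875.00     2,399.9728     4,799.9456      14,399.8367
  3     2,875.00     2,192.7572     6,578.2717      26,313.0867
  4     2,875.00     2,003.4328     8,013.7313      40,068.6565
  5     2,875.00     1,830.4548     9,152.2742      54,913.6453
  6     2,875.00     1,672.4119    10,034.4715      70,241.3005
  7    52,875.00    28,102.1805   196,715.2636   1,573,722.1085
  Σ                 40,827.9803   237,920.7281   1,784,912.1747
P = 40,827.9803; D_Mac = 5.82739 yrs; D_mod = 5.32425 yrs; C = 36.49450.
Duration effect: -5.32425 × (+0.03) = -0.159728
Convexity effect: 0.5 × 36.49450 × (0.03)² = +0.0164225
ΔP/P ≈ -0.159728 + 0.0164225 = -0.143305 = -14.3305%.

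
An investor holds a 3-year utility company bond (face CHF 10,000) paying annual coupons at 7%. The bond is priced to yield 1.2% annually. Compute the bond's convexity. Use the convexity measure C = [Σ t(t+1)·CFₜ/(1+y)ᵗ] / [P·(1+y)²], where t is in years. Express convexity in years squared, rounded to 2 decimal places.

10.80

With y = 0.012:
  t   CF        PV=CF/(1+0.012)^t    t·PV        t(t+1)·PV
  1       700.00       691.6996       691.6996       1,383.3992
  2       700.00       683.4976     1,366.9953       4,100.9858
  3    10,700.00    10,323.8632    30,971.5895     123,886.3581
  Σ                 11,699.0604    33,030.2844     129,370.7431
P = 11,699.0604.
Convexity = Σ t(t+1)·PV / [P·(1+y)²] = 129,370.7431 / (11,699.0604 × 1.024144) = 10.79752.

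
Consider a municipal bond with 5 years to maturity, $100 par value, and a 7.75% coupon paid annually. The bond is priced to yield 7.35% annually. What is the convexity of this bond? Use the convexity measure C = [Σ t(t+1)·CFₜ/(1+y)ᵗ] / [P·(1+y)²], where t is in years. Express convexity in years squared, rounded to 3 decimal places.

21.467

With y = 0.0735:
  t   CF        PV=CF/(1+0.0735)^t    t·PV        t(t+1)·PV
  1         7.75         7.2194         7.2194          14.4388
  2         7.75         6.7251        13.4502          40.3505
  3         7.75         6.2646        18.7939          75.1756
  4         7.75         5.8357        23.3428         116.7141
  5       107.75        75.5800       377.9001       2,267.4008
  Σ                    101.6248       440.7064       2,514.0797
P = 101.6248.
Convexity = Σ t(t+1)·PV / [P·(1+y)²] = 2,514.0797 / (101.6248 × 1.152402) = 21.46719.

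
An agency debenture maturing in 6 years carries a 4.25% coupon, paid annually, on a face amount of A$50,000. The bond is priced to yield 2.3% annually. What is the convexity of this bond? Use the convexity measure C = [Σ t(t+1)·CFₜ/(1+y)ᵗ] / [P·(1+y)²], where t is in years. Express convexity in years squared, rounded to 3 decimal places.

35.283

With y = 0.023:
  t   CF        PV=CF/(1+0.023)^t    t·PV        t(t+1)·PV
  1     2,125.00     2,077.2239     2,077.2239       4,154.4477
  2     2,125.00     2,030.5218     4,061.0437      12,183.1311
  3     2,125.00     1,984.8698     5,954.6095      23,818.4381
  4     2,125.00     1,940.2442     7,760.9769      38,804.8845
  5     2,125.00     1,896.6219     9,483.1096      56,898.6576
  6    52,125.00    45,477.0480   272,862.2878   1,910,036.0144
  Σ                 55,406.5297   302,199.2514   2,045,895.5735
P = 55,406.5297.
Convexity = Σ t(t+1)·PV / [P·(1+y)²] = 2,045,895.5735 / (55,406.5297 × 1.046529) = 35.28347.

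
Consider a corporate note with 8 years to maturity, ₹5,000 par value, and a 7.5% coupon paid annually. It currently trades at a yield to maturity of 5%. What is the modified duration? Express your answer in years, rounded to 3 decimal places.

Periodic yield y = 0.05. First find Macaulay duration:
  t   CF        PV=CF/(1+0.05)^t    t·PV
  1       375.00       357.1429       357.1429
  2       375.00       340.1361       680.2721
  3       375.00       323.9391       971.8173
  4       375.00       308.5134     1,234.0537
  5       375.00       293.8223     1,469.1116
  6       375.00       279.8308     1,678.9846
  7       375.00       266.5055     1,865.5385
  8     5,375.00     3,638.0116    29,104.0926
  Σ                  5,807.9016    37,361.0132
P = 5,807.9016; Macaulay duration = 37,361.0132 / 5,807.9016 = 6.43279 years.
Modified duration = D_Mac / (1 + y) = 6.43279 / 1.05 = 6.12647 years.

6.126 years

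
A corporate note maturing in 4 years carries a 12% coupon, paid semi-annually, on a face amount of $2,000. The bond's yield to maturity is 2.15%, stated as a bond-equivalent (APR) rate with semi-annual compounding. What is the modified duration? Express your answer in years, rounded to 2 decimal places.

3.37 years

Periodic yield y = 0.01075. First find Macaulay duration:
  t   CF        PV=CF/(1+0.01075)^t    t·PV
  1       120.00       118.7237       118.7237
  2       120.00       117.4610       234.9220
  3       120.00       116.2117       348.6352
  4       120.00       114.9757       459.9030
  5       120.00       113.7529       568.7645
  6       120.00       112.5431       675.2584
  7       120.00       111.3461       779.4227
  8     2,120.00     1,946.1928    15,569.5424
  Σ                  2,751.2071    18,755.1719
P = 2,751.2071; Macaulay duration = 18,755.1719 / 2,751.2071 = 6.81707 half-year periods = 3.40854 years.
Modified duration = D_Mac / (1 + y) = 3.40854 / 1.01075 = 3.37228 years.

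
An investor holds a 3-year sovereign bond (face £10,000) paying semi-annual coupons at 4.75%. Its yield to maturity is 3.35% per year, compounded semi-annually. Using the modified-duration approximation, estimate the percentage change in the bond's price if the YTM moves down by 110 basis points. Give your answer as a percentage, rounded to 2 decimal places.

+3.07%

Periodic yield y = 0.01675. Modified duration first:
  t   CF        PV=CF/(1+0.01675)^t    t·PV
  1       237.50       233.5874       233.5874
  2       237.50       229.7393       459.4786
  3       237.50       225.9545       677.8636
  4       237.50       222.2322       888.9286
  5       237.50       218.5711     1,092.8554
  6    10,237.50     9,266.3527    55,598.1164
  Σ                 10,396.4372    58,950.8300
P = 10,396.4372; D_Mac = 5.67029 half-year periods = 2.83515 yrs; D_mod = 2.83515/(1+0.01675) = 2.78844 yrs.
ΔP/P ≈ -D_mod · Δy = -2.78844 × (-0.011) = +0.030673 = +3.0673%.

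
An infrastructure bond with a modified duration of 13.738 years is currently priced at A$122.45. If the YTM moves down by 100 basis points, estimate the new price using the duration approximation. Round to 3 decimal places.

A$139.272

Duration approximation: ΔP/P ≈ -D_mod · Δy = -13.738 × (-0.01) = +0.137380.
New price ≈ 122.45 × (1 + 0.137380) = 139.272181.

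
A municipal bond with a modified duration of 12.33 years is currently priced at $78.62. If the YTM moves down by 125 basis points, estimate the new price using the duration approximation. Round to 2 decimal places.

$90.74

Duration approximation: ΔP/P ≈ -D_mod · Δy = -12.33 × (-0.0125) = +0.154125.
New price ≈ 78.62 × (1 + 0.154125) = 90.7373075.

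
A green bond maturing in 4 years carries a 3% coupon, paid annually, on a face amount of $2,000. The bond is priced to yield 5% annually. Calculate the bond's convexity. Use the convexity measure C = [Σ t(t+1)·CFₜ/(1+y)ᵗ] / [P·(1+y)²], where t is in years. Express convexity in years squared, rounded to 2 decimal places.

With y = 0.05:
  t   CF        PV=CF/(1+0.05)^t    t·PV        t(t+1)·PV
  1        60.00        57.1429        57.1429         114.2857
  2        60.00        54.4218       108.8435         326.5306
  3        60.00        51.8303       155.4908         621.9631
  4     2,060.00     1,694.7671     6,779.0684      33,895.3420
  Σ                  1,858.1620     7,100.5456      34,958.1214
P = 1,858.1620.
Convexity = Σ t(t+1)·PV / [P·(1+y)²] = 34,958.1214 / (1,858.1620 × 1.102500) = 17.06420.

17.06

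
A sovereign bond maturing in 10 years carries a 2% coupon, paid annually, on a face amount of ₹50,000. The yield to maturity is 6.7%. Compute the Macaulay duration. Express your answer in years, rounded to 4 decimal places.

Periodic yield y = 0.067. Discount each cash flow and weight by its year:
  t   CF        PV=CF/(1+0.067)^t    t·PV
  1     1,000.00       937.2071       937.2071
  2     1,000.00       878.3572     1,756.7144
  3     1,000.00       823.2026     2,469.6078
  4     1,000.00       771.5114     3,086.0454
  5     1,000.00       723.0659     3,615.3297
  6     1,000.00       677.6625     4,065.9753
  7     1,000.00       635.1102     4,445.7712
  8     1,000.00       595.2298     4,761.8382
  9     1,000.00       557.8536     5,020.6822
  10   51,000.00    26,664.0418   266,640.4182
  Σ                 33,263.2421   296,799.5895
Price P = Σ PV = 33,263.2421.
Macaulay duration = Σ(t·PV) / P = 296,799.5895 / 33,263.2421 = 8.92275 years.

8.9227 years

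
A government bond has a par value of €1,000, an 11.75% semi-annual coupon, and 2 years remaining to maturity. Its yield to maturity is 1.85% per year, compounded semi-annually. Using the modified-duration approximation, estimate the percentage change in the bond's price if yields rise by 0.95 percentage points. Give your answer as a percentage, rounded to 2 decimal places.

-1.75%

Periodic yield y = 0.00925. Modified duration first:
  t   CF        PV=CF/(1+0.00925)^t    t·PV
  1        58.75        58.2115        58.2115
  2        58.75        57.6780       115.3560
  3        58.75        57.1494       171.4482
  4     1,058.75     1,020.4657     4,081.8626
  Σ                  1,193.5046     4,426.8784
P = 1,193.5046; D_Mac = 3.70914 half-year periods = 1.85457 yrs; D_mod = 1.85457/(1+0.00925) = 1.83757 yrs.
ΔP/P ≈ -D_mod · Δy = -1.83757 × (+0.0095) = -0.017457 = -1.7457%.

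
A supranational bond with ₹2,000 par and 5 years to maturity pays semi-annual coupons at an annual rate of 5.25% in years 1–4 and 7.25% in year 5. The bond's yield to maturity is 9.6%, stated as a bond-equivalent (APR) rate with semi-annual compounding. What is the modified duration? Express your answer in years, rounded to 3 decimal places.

4.202 years

Periodic yield y = 0.048. First find Macaulay duration:
  t   CF        PV=CF/(1+0.048)^t    t·PV
  1        52.50        50.0954        50.0954
  2        52.50        47.8010        95.6019
  3        52.50        45.6116       136.8348
  4        52.50        43.5225       174.0901
  5        52.50        41.5291       207.6457
  6        52.50        39.6270       237.7622
  7        52.50        37.8121       264.6844
  8        52.50        36.0802       288.6417
  9        72.50        47.5430       427.8869
  10    2,072.50     1,296.8260    12,968.2601
  Σ                  1,686.4480    14,851.5033
P = 1,686.4480; Macaulay duration = 14,851.5033 / 1,686.4480 = 8.80638 half-year periods = 4.40319 years.
Modified duration = D_Mac / (1 + y) = 4.40319 / 1.048 = 4.20152 years.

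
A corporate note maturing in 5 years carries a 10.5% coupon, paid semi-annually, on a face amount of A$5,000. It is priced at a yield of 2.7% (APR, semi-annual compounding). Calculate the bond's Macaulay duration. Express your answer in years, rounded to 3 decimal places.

Periodic yield y = 0.0135. Discount each cash flow and weight by its period:
  t   CF        PV=CF/(1+0.0135)^t    t·PV
  1       262.50       259.0035       259.0035
  2       262.50       255.5535       511.1070
  3       262.50       252.1495       756.4484
  4       262.50       248.7908       995.1632
  5       262.50       245.4769     1,227.3843
  6       262.50       242.2071     1,453.2423
  7       262.50       238.9808     1,672.8657
  8       262.50       235.7975     1,886.3804
  9       262.50       232.6567     2,093.9101
  10    5,262.50     4,602.0844    46,020.8439
  Σ                  6,812.7005    56,876.3487
Price P = Σ PV = 6,812.7005.
Macaulay duration = Σ(t·PV) / P = 56,876.3487 / 6,812.7005 = 8.34858 half-year periods.
In years: 8.34858 / 2 = 4.17429 years.

4.174 years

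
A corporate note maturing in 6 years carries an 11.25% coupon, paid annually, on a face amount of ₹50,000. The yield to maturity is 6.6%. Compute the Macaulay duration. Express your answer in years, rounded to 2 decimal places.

Periodic yield y = 0.066. Discount each cash flow and weight by its year:
  t   CF        PV=CF/(1+0.066)^t    t·PV
  1     5,625.00     5,276.7355     5,276.7355
  2     5,625.00     4,950.0333     9,900.0665
  3     5,625.00     4,643.5584    13,930.6752
  4     5,625.00     4,356.0585    17,424.2342
  5     5,625.00     4,086.3589    20,431.7943
  6    55,625.00    37,907.6442   227,445.8653
  Σ                 61,220.3888   294,409.3710
Price P = Σ PV = 61,220.3888.
Macaulay duration = Σ(t·PV) / P = 294,409.3710 / 61,220.3888 = 4.80901 years.

4.81 years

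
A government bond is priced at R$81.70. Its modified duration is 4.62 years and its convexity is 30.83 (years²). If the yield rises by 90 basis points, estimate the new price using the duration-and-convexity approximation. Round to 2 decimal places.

R$78.40

Duration effect: -D_mod·Δy = -4.62 × (+0.009) = -0.041580
Convexity effect: ½·C·(Δy)² = 0.5 × 30.83 × (0.009)² = +0.001248615
ΔP/P ≈ -0.041580 + 0.001248615 = -0.040331385
New price ≈ 81.70 × (1 - 0.040331385) = 78.4049258455.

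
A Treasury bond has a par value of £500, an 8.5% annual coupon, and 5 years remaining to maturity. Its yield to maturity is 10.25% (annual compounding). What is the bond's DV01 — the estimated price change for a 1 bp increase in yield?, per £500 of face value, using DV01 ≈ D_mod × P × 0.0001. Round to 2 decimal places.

Periodic yield y = 0.1025.
  t   CF        PV=CF/(1+0.1025)^t    t·PV
  1        42.50        38.5488        38.5488
  2        42.50        34.9649        69.9297
  3        42.50        31.7142        95.1425
  4        42.50        28.7657       115.0627
  5       542.50       333.0479     1,665.2397
  Σ                    467.0414     1,983.9233
P = 467.0414; D_Mac = 4.24785 yrs; D_mod = 3.85293 yrs.
DV01 ≈ 3.85293 × 467.0414 × 0.0001 = 0.179948.

£0.18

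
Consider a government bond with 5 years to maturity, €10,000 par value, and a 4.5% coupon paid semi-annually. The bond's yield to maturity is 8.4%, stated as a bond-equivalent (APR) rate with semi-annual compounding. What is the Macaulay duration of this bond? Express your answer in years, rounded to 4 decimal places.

Periodic yield y = 0.042. Discount each cash flow and weight by its period:
  t   CF        PV=CF/(1+0.042)^t    t·PV
  1       225.00       215.9309       215.9309
  2       225.00       207.2274       414.4547
  3       225.00       198.8746       596.6239
  4       225.00       190.8586       763.4342
  5       225.00       183.1656       915.8280
  6       225.00       175.7827     1,054.6964
  7       225.00       168.6974     1,180.8821
  8       225.00       161.8977     1,295.1819
  9       225.00       155.3721     1,398.3489
  10   10,225.00     6,776.1986    67,761.9862
  Σ                  8,434.0057    75,597.3671
Price P = Σ PV = 8,434.0057.
Macaulay duration = Σ(t·PV) / P = 75,597.3671 / 8,434.0057 = 8.96340 half-year periods.
In years: 8.96340 / 2 = 4.48170 years.

4.4817 years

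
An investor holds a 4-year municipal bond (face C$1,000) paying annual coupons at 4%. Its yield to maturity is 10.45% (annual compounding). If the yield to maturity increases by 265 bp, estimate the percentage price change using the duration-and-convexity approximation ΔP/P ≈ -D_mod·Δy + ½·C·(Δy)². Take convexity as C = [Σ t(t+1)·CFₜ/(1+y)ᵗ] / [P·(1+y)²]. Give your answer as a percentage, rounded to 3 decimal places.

With y = 0.1045:
  t   CF        PV=CF/(1+0.1045)^t    t·PV        t(t+1)·PV
  1        40.00        36.2155        36.2155          72.4310
  2        40.00        32.7890        65.5781         196.7342
  3        40.00        29.6868        89.0603         356.2411
  4     1,040.00       698.8283     2,795.3130      13,976.5652
  Σ                    797.5195     2,986.1669      14,601.9715
P = 797.5195; D_Mac = 3.74432 yrs; D_mod = 3.39006 yrs; C = 15.00855.
Duration effect: -3.39006 × (+0.0265) = -0.089837
Convexity effect: 0.5 × 15.00855 × (0.0265)² = +0.0052699
ΔP/P ≈ -0.089837 + 0.0052699 = -0.084567 = -8.4567%.

-8.457%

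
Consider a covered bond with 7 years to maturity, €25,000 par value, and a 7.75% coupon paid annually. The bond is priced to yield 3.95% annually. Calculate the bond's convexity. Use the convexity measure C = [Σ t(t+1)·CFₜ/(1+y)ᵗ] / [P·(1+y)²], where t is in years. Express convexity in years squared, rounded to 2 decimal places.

40.11

With y = 0.0395:
  t   CF        PV=CF/(1+0.0395)^t    t·PV        t(t+1)·PV
  1     1,937.50     1,863.8769     1,863.8769       3,727.7537
  2     1,937.50     1,793.0513     3,586.1027      10,758.3080
  3     1,937.50     1,724.9171     5,174.7513      20,699.0053
  4     1,937.50     1,659.3719     6,637.4877      33,187.4384
  5     1,937.50     1,596.3174     7,981.5869      47,889.5215
  6     1,937.50     1,535.6589     9,213.9531      64,497.6720
  7    26,937.50    20,539.3092   143,775.1641   1,150,201.3125
  Σ                 30,712.5026   178,232.9227   1,330,961.0115
P = 30,712.5026.
Convexity = Σ t(t+1)·PV / [P·(1+y)²] = 1,330,961.0115 / (30,712.5026 × 1.080560) = 40.10524.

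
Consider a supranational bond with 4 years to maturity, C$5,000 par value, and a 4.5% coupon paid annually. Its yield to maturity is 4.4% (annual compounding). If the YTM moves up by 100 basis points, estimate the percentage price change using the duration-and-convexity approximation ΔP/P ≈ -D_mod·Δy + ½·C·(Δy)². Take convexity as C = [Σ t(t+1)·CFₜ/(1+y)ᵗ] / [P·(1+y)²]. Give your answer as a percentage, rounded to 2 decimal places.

With y = 0.044:
  t   CF        PV=CF/(1+0.044)^t    t·PV        t(t+1)·PV
  1       225.00       215.5172       215.5172         431.0345
  2       225.00       206.4341       412.8683       1,238.6048
  3       225.00       197.7338       593.2015       2,372.8062
  4     5,225.00     4,398.2944    17,593.1778      87,965.8889
  Σ                  5,017.9797    18,814.7649      92,008.3344
P = 5,017.9797; D_Mac = 3.74947 yrs; D_mod = 3.59145 yrs; C = 16.82276.
Duration effect: -3.59145 × (+0.01) = -0.035914
Convexity effect: 0.5 × 16.82276 × (0.01)² = +0.0008411
ΔP/P ≈ -0.035914 + 0.0008411 = -0.035073 = -3.5073%.

-3.51%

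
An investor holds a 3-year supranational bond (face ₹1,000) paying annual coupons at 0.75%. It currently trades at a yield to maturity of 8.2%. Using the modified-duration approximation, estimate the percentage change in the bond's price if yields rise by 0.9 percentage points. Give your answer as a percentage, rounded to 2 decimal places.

Periodic yield y = 0.082. Modified duration first:
  t   CF        PV=CF/(1+0.082)^t    t·PV
  1         7.50         6.9316         6.9316
  2         7.50         6.4063        12.8126
  3     1,007.50       795.3591     2,386.0774
  Σ                    808.6970     2,405.8216
P = 808.6970; D_Mac = 2.97494 yrs; D_mod = 2.97494/(1+0.082) = 2.74948 yrs.
ΔP/P ≈ -D_mod · Δy = -2.74948 × (+0.009) = -0.024745 = -2.4745%.

-2.47%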